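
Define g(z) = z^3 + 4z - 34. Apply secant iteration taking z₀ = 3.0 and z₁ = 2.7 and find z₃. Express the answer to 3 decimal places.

g(3.0) = 5.00000, g(2.7) = -3.51700
z₂ = 2.70000 − (-3.51700)·(2.70000 − 3.00000) / (-3.51700 − 5.00000) = 2.70000 − (1.05510)/(-8.51700) = 2.82388
g(2.82388) = -0.18597
z₃ = 2.82388 − (-0.18597)·(2.82388 − 2.70000) / (-0.18597 − (-3.51700)) = 2.82388 − (-0.02304)/(3.33103) = 2.83080

2.831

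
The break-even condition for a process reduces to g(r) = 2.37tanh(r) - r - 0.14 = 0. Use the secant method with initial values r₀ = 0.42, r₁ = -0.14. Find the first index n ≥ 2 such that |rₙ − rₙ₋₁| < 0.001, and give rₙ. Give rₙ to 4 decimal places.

g(0.42) = 0.380725, g(-0.14) = -0.329649
r₂ = -0.140000 − (-0.329649)·(-0.560000)/(-0.710374) = 0.119868;  |Δ| = 0.259868
g(0.119868) = 0.022866
r₃ = 0.119868 − 0.022866·(0.259868)/(0.352515) = 0.103011;  |Δ| = 0.016857
g(0.103011) = 0.000266
r₄ = 0.103011 − 0.000266·(-0.016857)/(-0.022601) = 0.102813;  |Δ| = 0.000198
|r₄ − r₃| = 0.000198 < 0.001

n = 4, rₙ = 0.1028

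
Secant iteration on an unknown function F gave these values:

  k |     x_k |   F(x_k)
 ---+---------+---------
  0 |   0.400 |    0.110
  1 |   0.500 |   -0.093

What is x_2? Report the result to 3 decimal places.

0.454

x_2 = 0.500 − (-0.093)·(0.500 − 0.400) / (-0.093 − 0.110)
   = 0.500 − (-0.00930)/(-0.20300) = 0.45419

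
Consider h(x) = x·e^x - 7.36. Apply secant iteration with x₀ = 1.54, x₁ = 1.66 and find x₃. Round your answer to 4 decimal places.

1.5547

h(1.54) = -0.176531, h(1.66) = 1.370456
x₂ = 1.660000 − 1.370456·(1.660000 − 1.540000) / (1.370456 − (-0.176531)) = 1.660000 − (0.164455)/(1.546987) = 1.553694
h(1.553694) = -0.012732
x₃ = 1.553694 − (-0.012732)·(1.553694 − 1.660000) / (-0.012732 − 1.370456) = 1.553694 − (0.001353)/(-1.383188) = 1.554672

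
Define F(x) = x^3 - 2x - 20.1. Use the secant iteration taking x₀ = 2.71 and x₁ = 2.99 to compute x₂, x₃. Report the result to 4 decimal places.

F(2.71) = -5.617489, F(2.99) = 0.650899
x₂ = 2.990000 − 0.650899·(2.990000 − 2.710000) / (0.650899 − (-5.617489)) = 2.990000 − (0.182252)/(6.268388) = 2.960925
F(2.960925) = -0.063187
x₃ = 2.960925 − (-0.063187)·(2.960925 − 2.990000) / (-0.063187 − 0.650899) = 2.960925 − (0.001837)/(-0.714086) = 2.963498

2.9609, 2.9635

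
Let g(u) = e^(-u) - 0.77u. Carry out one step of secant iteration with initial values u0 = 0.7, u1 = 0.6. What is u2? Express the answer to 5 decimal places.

g(0.7) = -0.0424147, g(0.6) = 0.0868116
u2 = 0.6000000 − 0.0868116·(0.6000000 − 0.7000000) / (0.0868116 − (-0.0424147)) = 0.6000000 − (-0.0086812)/(0.1292263) = 0.6671780

0.66718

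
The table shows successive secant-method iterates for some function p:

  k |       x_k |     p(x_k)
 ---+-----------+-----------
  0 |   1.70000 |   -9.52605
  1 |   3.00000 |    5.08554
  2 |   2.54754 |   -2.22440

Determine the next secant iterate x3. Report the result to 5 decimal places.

x3 = 2.54754 − (-2.22440)·(2.54754 − 3.00000) / (-2.22440 − 5.08554)
   = 2.54754 − (1.0064520)/(-7.3099400) = 2.6852227

2.68522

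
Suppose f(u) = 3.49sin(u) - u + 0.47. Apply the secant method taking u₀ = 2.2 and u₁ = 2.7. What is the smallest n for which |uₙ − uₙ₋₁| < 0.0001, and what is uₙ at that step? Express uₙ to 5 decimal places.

f(2.2) = 1.0916524, f(2.7) = -0.7384442
u₂ = 2.7000000 − (-0.7384442)·(0.5000000)/(-1.8300967) = 2.4982499;  |Δ| = 0.2017501
f(2.4982499) = 0.0653078
u₃ = 2.4982499 − 0.0653078·(-0.2017501)/(0.8037520) = 2.5146429;  |Δ| = 0.0163929
f(2.5146429) = 0.0028611
u₄ = 2.5146429 − 0.0028611·(0.0163929)/(-0.0624467) = 2.5153939;  |Δ| = 0.0007511
f(2.5153939) = -0.0000133
u₅ = 2.5153939 − (-0.0000133)·(0.0007511)/(-0.0028744) = 2.5153905;  |Δ| = 0.0000035
|u₅ − u₄| = 0.0000035 < 0.0001

n = 5, uₙ = 2.51539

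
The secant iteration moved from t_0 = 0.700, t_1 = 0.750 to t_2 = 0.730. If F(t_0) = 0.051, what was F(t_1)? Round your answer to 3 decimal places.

-0.034

The secant line through (0.700, 0.051) and (0.750, F(t_1)) crosses zero at t_2 = 0.730.
So (0.700, 0.051), (0.750, F(t_1)), (0.730, 0) are collinear:
F(t_1) = 0.051 · (0.750 − 0.730) / (0.700 − 0.730) = 0.051 · (0.02000)/(-0.03000) = -0.03400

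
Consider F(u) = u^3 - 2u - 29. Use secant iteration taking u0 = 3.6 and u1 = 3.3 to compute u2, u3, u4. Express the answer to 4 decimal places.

3.2900, 3.2890, 3.2890

F(3.6) = 10.456000, F(3.3) = 0.337000
u2 = 3.300000 − 0.337000·(3.300000 − 3.600000) / (0.337000 − 10.456000) = 3.300000 − (-0.101100)/(-10.119000) = 3.290009
F(3.290009) = 0.031560
u3 = 3.290009 − 0.031560·(3.290009 − 3.300000) / (0.031560 − 0.337000) = 3.290009 − (-0.000315)/(-0.305440) = 3.288977
F(3.288977) = 0.000112
u4 = 3.288977 − 0.000112·(3.288977 − 3.290009) / (0.000112 − 0.031560) = 3.288977 − (0.000000)/(-0.031448) = 3.288973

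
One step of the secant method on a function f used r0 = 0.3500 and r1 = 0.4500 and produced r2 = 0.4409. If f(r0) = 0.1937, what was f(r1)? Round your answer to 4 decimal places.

-0.0194

The secant line through (0.3500, 0.1937) and (0.4500, f(r1)) crosses zero at r2 = 0.4409.
So (0.3500, 0.1937), (0.4500, f(r1)), (0.4409, 0) are collinear:
f(r1) = 0.1937 · (0.4500 − 0.4409) / (0.3500 − 0.4409) = 0.1937 · (0.009100)/(-0.090900) = -0.019391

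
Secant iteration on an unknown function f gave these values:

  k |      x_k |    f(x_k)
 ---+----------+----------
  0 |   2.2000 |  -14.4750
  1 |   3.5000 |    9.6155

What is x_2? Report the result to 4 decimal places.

2.9811

x_2 = 3.5000 − 9.6155·(3.5000 − 2.2000) / (9.6155 − (-14.4750))
   = 3.5000 − (12.500150)/(24.090500) = 2.981117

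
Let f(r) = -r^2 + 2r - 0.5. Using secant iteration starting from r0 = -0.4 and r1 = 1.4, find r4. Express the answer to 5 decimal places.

f(-0.4) = -1.4600000, f(1.4) = 0.3400000
r2 = 1.4000000 − 0.3400000·(1.4000000 − (-0.4000000)) / (0.3400000 − (-1.4600000)) = 1.4000000 − (0.6120000)/(1.8000000) = 1.0600000
f(1.0600000) = 0.4964000
r3 = 1.0600000 − 0.4964000·(1.0600000 − 1.4000000) / (0.4964000 − 0.3400000) = 1.0600000 − (-0.1687760)/(0.1564000) = 2.1391304
f(2.1391304) = -0.7976181
r4 = 2.1391304 − (-0.7976181)·(2.1391304 − 1.0600000) / (-0.7976181 − 0.4964000) = 2.1391304 − (-0.8607340)/(-1.2940181) = 1.4739666

1.47397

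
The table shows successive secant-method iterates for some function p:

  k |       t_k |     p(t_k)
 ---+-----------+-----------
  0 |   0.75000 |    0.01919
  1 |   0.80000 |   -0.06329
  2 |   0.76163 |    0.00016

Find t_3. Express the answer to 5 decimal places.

0.76173

t_3 = 0.76163 − 0.00016·(0.76163 − 0.80000) / (0.00016 − (-0.06329))
   = 0.76163 − (-0.0000061)/(0.0634500) = 0.7617268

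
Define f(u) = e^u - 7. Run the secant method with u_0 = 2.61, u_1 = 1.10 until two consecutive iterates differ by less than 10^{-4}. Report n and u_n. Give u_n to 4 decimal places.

n = 7, u_n = 1.9459

f(2.61) = 6.599051, f(1.10) = -3.995834
u_2 = 1.100000 − (-3.995834)·(-1.510000)/(-10.594885) = 1.669493;  |Δ| = 0.569493
f(1.669493) = -1.690527
u_3 = 1.669493 − (-1.690527)·(0.569493)/(2.305307) = 2.087113;  |Δ| = 0.417620
f(2.087113) = 1.061605
u_4 = 2.087113 − 1.061605·(0.417620)/(2.752131) = 1.926020;  |Δ| = 0.161092
f(1.926020) = -0.137854
u_5 = 1.926020 − (-0.137854)·(-0.161092)/(-1.199459) = 1.944535;  |Δ| = 0.018514
f(1.944535) = -0.009622
u_6 = 1.944535 − (-0.009622)·(0.018514)/(0.128231) = 1.945924;  |Δ| = 0.001389
f(1.945924) = 0.000096
u_7 = 1.945924 − 0.000096·(0.001389)/(0.009718) = 1.945910;  |Δ| = 0.000014
|u_7 − u_6| = 0.000014 < 10^{-4}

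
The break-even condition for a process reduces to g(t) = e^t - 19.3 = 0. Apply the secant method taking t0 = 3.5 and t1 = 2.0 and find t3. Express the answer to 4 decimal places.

g(3.5) = 13.815452, g(2.0) = -11.910944
t2 = 2.000000 − (-11.910944)·(2.000000 − 3.500000) / (-11.910944 − 13.815452) = 2.000000 − (17.866416)/(-25.726396) = 2.694478
g(2.694478) = -4.502208
t3 = 2.694478 − (-4.502208)·(2.694478 − 2.000000) / (-4.502208 − (-11.910944)) = 2.694478 − (-3.126684)/(7.408736) = 3.116505

3.1165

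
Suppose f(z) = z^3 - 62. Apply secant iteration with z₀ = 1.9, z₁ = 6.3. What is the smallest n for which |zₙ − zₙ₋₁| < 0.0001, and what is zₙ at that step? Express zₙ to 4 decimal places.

f(1.9) = -55.141000, f(6.3) = 188.047000
z₂ = 6.300000 − 188.047000·(4.400000)/(243.188000) = 2.897666;  |Δ| = 3.402334
f(2.897666) = -37.669839
z₃ = 2.897666 − (-37.669839)·(-3.402334)/(-225.716839) = 3.465481;  |Δ| = 0.567815
f(3.465481) = -20.381108
z₄ = 3.465481 − (-20.381108)·(0.567815)/(17.288731) = 4.134859;  |Δ| = 0.669378
f(4.134859) = 8.693919
z₅ = 4.134859 − 8.693919·(0.669378)/(29.075027) = 3.934704;  |Δ| = 0.200155
f(3.934704) = -1.083341
z₆ = 3.934704 − (-1.083341)·(-0.200155)/(-9.777261) = 3.956881;  |Δ| = 0.022178
f(3.956881) = -0.047470
z₇ = 3.956881 − (-0.047470)·(0.022178)/(1.035871) = 3.957898;  |Δ| = 0.001016
f(3.957898) = 0.000279
z₈ = 3.957898 − 0.000279·(0.001016)/(0.047749) = 3.957892;  |Δ| = 0.000006
|z₈ − z₇| = 0.000006 < 0.0001

n = 8, zₙ = 3.9579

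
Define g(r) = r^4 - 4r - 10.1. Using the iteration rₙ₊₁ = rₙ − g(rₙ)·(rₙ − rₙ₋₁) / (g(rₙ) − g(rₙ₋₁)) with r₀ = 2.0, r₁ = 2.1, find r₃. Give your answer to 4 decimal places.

g(2.0) = -2.100000, g(2.1) = 0.948100
r₂ = 2.100000 − 0.948100·(2.100000 − 2.000000) / (0.948100 − (-2.100000)) = 2.100000 − (0.094810)/(3.048100) = 2.068895
g(2.068895) = -0.054373
r₃ = 2.068895 − (-0.054373)·(2.068895 − 2.100000) / (-0.054373 − 0.948100) = 2.068895 − (0.001691)/(-1.002473) = 2.070582

2.0706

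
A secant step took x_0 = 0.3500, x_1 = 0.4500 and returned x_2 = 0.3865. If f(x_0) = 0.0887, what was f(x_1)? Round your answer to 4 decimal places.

-0.1543

The secant line through (0.3500, 0.0887) and (0.4500, f(x_1)) crosses zero at x_2 = 0.3865.
So (0.3500, 0.0887), (0.4500, f(x_1)), (0.3865, 0) are collinear:
f(x_1) = 0.0887 · (0.4500 − 0.3865) / (0.3500 − 0.3865) = 0.0887 · (0.063500)/(-0.036500) = -0.154314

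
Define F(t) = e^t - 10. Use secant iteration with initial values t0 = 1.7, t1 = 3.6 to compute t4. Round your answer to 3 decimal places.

2.333

F(1.7) = -4.52605, F(3.6) = 26.59823
t2 = 3.60000 − 26.59823·(3.60000 − 1.70000) / (26.59823 − (-4.52605)) = 3.60000 − (50.53665)/(31.12429) = 1.97630
F(1.97630) = -2.78404
t3 = 1.97630 − (-2.78404)·(1.97630 − 3.60000) / (-2.78404 − 26.59823) = 1.97630 − (4.52046)/(-29.38227) = 2.13015
F(2.13015) = -1.58391
t4 = 2.13015 − (-1.58391)·(2.13015 − 1.97630) / (-1.58391 − (-2.78404)) = 2.13015 − (-0.24368)/(1.20013) = 2.33319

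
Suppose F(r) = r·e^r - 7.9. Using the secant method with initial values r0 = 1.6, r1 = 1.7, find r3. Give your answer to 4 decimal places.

F(1.6) = 0.024852, F(1.7) = 1.405711
r2 = 1.700000 − 1.405711·(1.700000 − 1.600000) / (1.405711 − 0.024852) = 1.700000 − (0.140571)/(1.380859) = 1.598200
F(1.598200) = 0.001704
r3 = 1.598200 − 0.001704·(1.598200 − 1.700000) / (0.001704 − 1.405711) = 1.598200 − (-0.000173)/(-1.404007) = 1.598077

1.5981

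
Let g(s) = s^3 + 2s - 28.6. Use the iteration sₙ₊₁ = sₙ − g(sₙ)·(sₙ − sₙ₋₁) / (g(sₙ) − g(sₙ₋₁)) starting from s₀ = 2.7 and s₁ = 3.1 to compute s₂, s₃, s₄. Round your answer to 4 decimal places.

g(2.7) = -3.517000, g(3.1) = 7.391000
s₂ = 3.100000 − 7.391000·(3.100000 − 2.700000) / (7.391000 − (-3.517000)) = 3.100000 − (2.956400)/(10.908000) = 2.828970
g(2.828970) = -0.301623
s₃ = 2.828970 − (-0.301623)·(2.828970 − 3.100000) / (-0.301623 − 7.391000) = 2.828970 − (0.081749)/(-7.692623) = 2.839596
g(2.839596) = -0.024265
s₄ = 2.839596 − (-0.024265)·(2.839596 − 2.828970) / (-0.024265 − (-0.301623)) = 2.839596 − (-0.000258)/(0.277358) = 2.840526

2.8290, 2.8396, 2.8405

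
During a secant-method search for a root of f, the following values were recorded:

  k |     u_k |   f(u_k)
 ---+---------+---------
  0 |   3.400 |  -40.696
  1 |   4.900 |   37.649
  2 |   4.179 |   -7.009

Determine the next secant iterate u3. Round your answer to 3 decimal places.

u3 = 4.179 − (-7.009)·(4.179 − 4.900) / (-7.009 − 37.649)
   = 4.179 − (5.05349)/(-44.65800) = 4.29216

4.292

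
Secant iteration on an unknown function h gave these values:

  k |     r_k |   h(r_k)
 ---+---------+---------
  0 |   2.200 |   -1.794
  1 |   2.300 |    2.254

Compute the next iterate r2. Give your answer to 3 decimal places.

r2 = 2.300 − 2.254·(2.300 − 2.200) / (2.254 − (-1.794))
   = 2.300 − (0.22540)/(4.04800) = 2.24432

2.244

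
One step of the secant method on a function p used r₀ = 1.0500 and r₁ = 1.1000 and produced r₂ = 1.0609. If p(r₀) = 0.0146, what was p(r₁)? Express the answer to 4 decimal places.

-0.0524

The secant line through (1.0500, 0.0146) and (1.1000, p(r₁)) crosses zero at r₂ = 1.0609.
So (1.0500, 0.0146), (1.1000, p(r₁)), (1.0609, 0) are collinear:
p(r₁) = 0.0146 · (1.1000 − 1.0609) / (1.0500 − 1.0609) = 0.0146 · (0.039100)/(-0.010900) = -0.052372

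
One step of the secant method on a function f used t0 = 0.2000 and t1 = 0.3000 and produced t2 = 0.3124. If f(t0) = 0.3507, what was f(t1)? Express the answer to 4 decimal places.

0.0387

The secant line through (0.2000, 0.3507) and (0.3000, f(t1)) crosses zero at t2 = 0.3124.
So (0.2000, 0.3507), (0.3000, f(t1)), (0.3124, 0) are collinear:
f(t1) = 0.3507 · (0.3000 − 0.3124) / (0.2000 − 0.3124) = 0.3507 · (-0.012400)/(-0.112400) = 0.038689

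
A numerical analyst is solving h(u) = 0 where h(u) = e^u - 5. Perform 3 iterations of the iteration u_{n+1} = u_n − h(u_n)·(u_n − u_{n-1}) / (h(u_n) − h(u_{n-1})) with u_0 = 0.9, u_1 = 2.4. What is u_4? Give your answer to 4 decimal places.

1.6226

h(0.9) = -2.540397, h(2.4) = 6.023176
u_2 = 2.400000 − 6.023176·(2.400000 − 0.900000) / (6.023176 − (-2.540397)) = 2.400000 − (9.034765)/(8.563573) = 1.344977
h(1.344977) = -1.161901
u_3 = 1.344977 − (-1.161901)·(1.344977 − 2.400000) / (-1.161901 − 6.023176) = 1.344977 − (1.225832)/(-7.185077) = 1.515585
h(1.515585) = -0.447915
u_4 = 1.515585 − (-0.447915)·(1.515585 − 1.344977) / (-0.447915 − (-1.161901)) = 1.515585 − (-0.076418)/(0.713985) = 1.622615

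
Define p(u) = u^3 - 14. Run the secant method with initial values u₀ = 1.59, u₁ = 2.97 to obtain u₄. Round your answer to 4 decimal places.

p(1.59) = -9.980321, p(2.97) = 12.198073
u₂ = 2.970000 − 12.198073·(2.970000 − 1.590000) / (12.198073 − (-9.980321)) = 2.970000 − (16.833341)/(22.178394) = 2.211003
p(2.211003) = -3.191440
u₃ = 2.211003 − (-3.191440)·(2.211003 − 2.970000) / (-3.191440 − 12.198073) = 2.211003 − (2.422294)/(-15.389513) = 2.368402
p(2.368402) = -0.714861
u₄ = 2.368402 − (-0.714861)·(2.368402 − 2.211003) / (-0.714861 − (-3.191440)) = 2.368402 − (-0.112518)/(2.476580) = 2.413835

2.4138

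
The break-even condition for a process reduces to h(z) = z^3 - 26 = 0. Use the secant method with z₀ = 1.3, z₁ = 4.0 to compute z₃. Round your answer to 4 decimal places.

2.7676

h(1.3) = -23.803000, h(4.0) = 38.000000
z₂ = 4.000000 − 38.000000·(4.000000 − 1.300000) / (38.000000 − (-23.803000)) = 4.000000 − (102.600000)/(61.803000) = 2.339886
h(2.339886) = -13.188962
z₃ = 2.339886 − (-13.188962)·(2.339886 − 4.000000) / (-13.188962 − 38.000000) = 2.339886 − (21.895175)/(-51.188962) = 2.767619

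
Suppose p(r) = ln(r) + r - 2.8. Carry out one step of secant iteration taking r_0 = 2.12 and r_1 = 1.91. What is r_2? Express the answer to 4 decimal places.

p(2.12) = 0.071416, p(1.91) = -0.242897
r_2 = 1.910000 − (-0.242897)·(1.910000 − 2.120000) / (-0.242897 − 0.071416) = 1.910000 − (0.051008)/(-0.314313) = 2.072285

2.0723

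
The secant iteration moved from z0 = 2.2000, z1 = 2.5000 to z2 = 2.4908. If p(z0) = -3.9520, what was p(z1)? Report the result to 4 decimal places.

0.1250

The secant line through (2.2000, -3.9520) and (2.5000, p(z1)) crosses zero at z2 = 2.4908.
So (2.2000, -3.9520), (2.5000, p(z1)), (2.4908, 0) are collinear:
p(z1) = -3.9520 · (2.5000 − 2.4908) / (2.2000 − 2.4908) = -3.9520 · (0.009200)/(-0.290800) = 0.125029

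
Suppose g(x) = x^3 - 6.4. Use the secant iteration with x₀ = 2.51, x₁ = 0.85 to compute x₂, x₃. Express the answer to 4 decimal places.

g(2.51) = 9.413251, g(0.85) = -5.785875
x₂ = 0.850000 − (-5.785875)·(0.850000 − 2.510000) / (-5.785875 − 9.413251) = 0.850000 − (9.604552)/(-15.199126) = 1.481915
g(1.481915) = -3.145609
x₃ = 1.481915 − (-3.145609)·(1.481915 − 0.850000) / (-3.145609 − (-5.785875)) = 1.481915 − (-1.987757)/(2.640266) = 2.234777

1.4819, 2.2348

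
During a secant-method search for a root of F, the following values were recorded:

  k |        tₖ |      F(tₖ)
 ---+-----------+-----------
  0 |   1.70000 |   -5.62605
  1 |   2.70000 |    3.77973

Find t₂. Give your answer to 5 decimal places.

t₂ = 2.70000 − 3.77973·(2.70000 − 1.70000) / (3.77973 − (-5.62605))
   = 2.70000 − (3.7797300)/(9.4057800) = 2.2981482

2.29815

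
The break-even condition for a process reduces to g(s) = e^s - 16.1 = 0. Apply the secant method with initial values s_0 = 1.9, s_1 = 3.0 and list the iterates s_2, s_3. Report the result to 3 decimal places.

2.673, 2.767

g(1.9) = -9.41411, g(3.0) = 3.98554
s_2 = 3.00000 − 3.98554·(3.00000 − 1.90000) / (3.98554 − (-9.41411)) = 3.00000 − (4.38409)/(13.39964) = 2.67282
g(2.67282) = -1.61925
s_3 = 2.67282 − (-1.61925)·(2.67282 − 3.00000) / (-1.61925 − 3.98554) = 2.67282 − (0.52978)/(-5.60478) = 2.76734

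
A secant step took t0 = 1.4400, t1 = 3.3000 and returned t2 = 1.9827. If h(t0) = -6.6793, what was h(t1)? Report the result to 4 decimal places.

16.2127

The secant line through (1.4400, -6.6793) and (3.3000, h(t1)) crosses zero at t2 = 1.9827.
So (1.4400, -6.6793), (3.3000, h(t1)), (1.9827, 0) are collinear:
h(t1) = -6.6793 · (3.3000 − 1.9827) / (1.4400 − 1.9827) = -6.6793 · (1.317300)/(-0.542700) = 16.212718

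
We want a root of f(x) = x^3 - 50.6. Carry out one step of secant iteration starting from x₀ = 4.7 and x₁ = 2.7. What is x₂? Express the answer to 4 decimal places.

3.4349

f(4.7) = 53.223000, f(2.7) = -30.917000
x₂ = 2.700000 − (-30.917000)·(2.700000 − 4.700000) / (-30.917000 − 53.223000) = 2.700000 − (61.834000)/(-84.140000) = 3.434894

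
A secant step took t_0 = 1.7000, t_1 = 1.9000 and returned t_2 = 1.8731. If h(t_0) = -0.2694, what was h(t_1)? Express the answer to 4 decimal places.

0.0419

The secant line through (1.7000, -0.2694) and (1.9000, h(t_1)) crosses zero at t_2 = 1.8731.
So (1.7000, -0.2694), (1.9000, h(t_1)), (1.8731, 0) are collinear:
h(t_1) = -0.2694 · (1.9000 − 1.8731) / (1.7000 − 1.8731) = -0.2694 · (0.026900)/(-0.173100) = 0.041865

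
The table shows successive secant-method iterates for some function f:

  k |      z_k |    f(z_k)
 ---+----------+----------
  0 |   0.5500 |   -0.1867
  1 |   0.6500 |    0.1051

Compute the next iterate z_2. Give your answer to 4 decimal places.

z_2 = 0.6500 − 0.1051·(0.6500 − 0.5500) / (0.1051 − (-0.1867))
   = 0.6500 − (0.010510)/(0.291800) = 0.613982

0.6140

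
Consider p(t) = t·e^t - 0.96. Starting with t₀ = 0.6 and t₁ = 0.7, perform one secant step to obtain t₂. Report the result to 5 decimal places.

p(0.6) = 0.1332713, p(0.7) = 0.4496269
t₂ = 0.7000000 − 0.4496269·(0.7000000 − 0.6000000) / (0.4496269 − 0.1332713) = 0.7000000 − (0.0449627)/(0.3163556) = 0.5578730

0.55787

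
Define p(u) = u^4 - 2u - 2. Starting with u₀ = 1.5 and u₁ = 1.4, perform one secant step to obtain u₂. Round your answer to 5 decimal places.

p(1.5) = 0.0625000, p(1.4) = -0.9584000
u₂ = 1.4000000 − (-0.9584000)·(1.4000000 − 1.5000000) / (-0.9584000 − 0.0625000) = 1.4000000 − (0.0958400)/(-1.0209000) = 1.4938780

1.49388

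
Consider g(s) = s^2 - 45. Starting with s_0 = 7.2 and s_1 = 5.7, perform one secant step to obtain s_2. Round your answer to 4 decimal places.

g(7.2) = 6.840000, g(5.7) = -12.510000
s_2 = 5.700000 − (-12.510000)·(5.700000 − 7.200000) / (-12.510000 − 6.840000) = 5.700000 − (18.765000)/(-19.350000) = 6.669767

6.6698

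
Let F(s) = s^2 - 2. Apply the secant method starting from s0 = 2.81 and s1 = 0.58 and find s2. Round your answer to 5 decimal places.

F(2.81) = 5.8961000, F(0.58) = -1.6636000
s2 = 0.5800000 − (-1.6636000)·(0.5800000 − 2.8100000) / (-1.6636000 − 5.8961000) = 0.5800000 − (3.7098280)/(-7.5597000) = 1.0707375

1.07074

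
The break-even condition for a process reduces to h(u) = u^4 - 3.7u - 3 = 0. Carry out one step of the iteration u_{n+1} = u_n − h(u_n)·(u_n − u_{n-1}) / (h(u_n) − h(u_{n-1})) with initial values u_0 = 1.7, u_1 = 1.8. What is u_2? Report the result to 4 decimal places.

1.7528

h(1.7) = -0.937900, h(1.8) = 0.837600
u_2 = 1.800000 − 0.837600·(1.800000 − 1.700000) / (0.837600 − (-0.937900)) = 1.800000 − (0.083760)/(1.775500) = 1.752825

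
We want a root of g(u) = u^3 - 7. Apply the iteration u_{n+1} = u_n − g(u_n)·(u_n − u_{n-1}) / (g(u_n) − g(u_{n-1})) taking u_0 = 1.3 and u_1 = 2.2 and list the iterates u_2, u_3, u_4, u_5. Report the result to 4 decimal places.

g(1.3) = -4.803000, g(2.2) = 3.648000
u_2 = 2.200000 − 3.648000·(2.200000 − 1.300000) / (3.648000 − (-4.803000)) = 2.200000 − (3.283200)/(8.451000) = 1.811502
g(1.811502) = -1.055489
u_3 = 1.811502 − (-1.055489)·(1.811502 − 2.200000) / (-1.055489 − 3.648000) = 1.811502 − (0.410056)/(-4.703489) = 1.898683
g(1.898683) = -0.155256
u_4 = 1.898683 − (-0.155256)·(1.898683 − 1.811502) / (-0.155256 − (-1.055489)) = 1.898683 − (-0.013535)/(0.900233) = 1.913718
g(1.913718) = 0.008643
u_5 = 1.913718 − 0.008643·(1.913718 − 1.898683) / (0.008643 − (-0.155256)) = 1.913718 − (0.000130)/(0.163899) = 1.912925

1.8115, 1.8987, 1.9137, 1.9129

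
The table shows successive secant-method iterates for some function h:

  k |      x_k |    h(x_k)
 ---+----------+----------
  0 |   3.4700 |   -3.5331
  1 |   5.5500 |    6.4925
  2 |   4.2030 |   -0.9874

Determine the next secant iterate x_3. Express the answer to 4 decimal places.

x_3 = 4.2030 − (-0.9874)·(4.2030 − 5.5500) / (-0.9874 − 6.4925)
   = 4.2030 − (1.330028)/(-7.479900) = 4.380814

4.3808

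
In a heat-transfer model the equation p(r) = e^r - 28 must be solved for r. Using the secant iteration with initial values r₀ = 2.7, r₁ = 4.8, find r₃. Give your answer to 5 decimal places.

p(2.7) = -13.1202683, p(4.8) = 93.5104175
r₂ = 4.8000000 − 93.5104175·(4.8000000 − 2.7000000) / (93.5104175 − (-13.1202683)) = 4.8000000 − (196.3718768)/(106.6306858) = 2.9583924
p(2.9583924) = -8.7330259
r₃ = 2.9583924 − (-8.7330259)·(2.9583924 − 4.8000000) / (-8.7330259 − 93.5104175) = 2.9583924 − (16.0828065)/(-102.2434434) = 3.1156916

3.11569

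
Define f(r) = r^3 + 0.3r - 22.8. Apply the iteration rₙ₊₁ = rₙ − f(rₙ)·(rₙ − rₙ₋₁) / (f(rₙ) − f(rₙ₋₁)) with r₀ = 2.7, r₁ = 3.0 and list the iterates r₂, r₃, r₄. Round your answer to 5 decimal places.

2.79344, 2.79987, 2.80034

f(2.7) = -2.3070000, f(3.0) = 5.1000000
r₂ = 3.0000000 − 5.1000000·(3.0000000 − 2.7000000) / (5.1000000 − (-2.3070000)) = 3.0000000 − (1.5300000)/(7.4070000) = 2.7934386
f(2.7934386) = -0.1639303
r₃ = 2.7934386 − (-0.1639303)·(2.7934386 − 3.0000000) / (-0.1639303 − 5.1000000) = 2.7934386 − (0.0338617)/(-5.2639303) = 2.7998714
f(2.7998714) = -0.0110629
r₄ = 2.7998714 − (-0.0110629)·(2.7998714 − 2.7934386) / (-0.0110629 − (-0.1639303)) = 2.7998714 − (-0.0000712)/(0.1528674) = 2.8003369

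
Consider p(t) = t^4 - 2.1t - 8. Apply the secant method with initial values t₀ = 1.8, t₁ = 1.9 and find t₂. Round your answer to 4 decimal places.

p(1.8) = -1.282400, p(1.9) = 1.042100
t₂ = 1.900000 − 1.042100·(1.900000 − 1.800000) / (1.042100 − (-1.282400)) = 1.900000 − (0.104210)/(2.324500) = 1.855169

1.8552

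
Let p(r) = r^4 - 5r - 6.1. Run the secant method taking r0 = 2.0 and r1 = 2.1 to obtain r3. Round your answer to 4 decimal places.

2.0037

p(2.0) = -0.100000, p(2.1) = 2.848100
r2 = 2.100000 − 2.848100·(2.100000 − 2.000000) / (2.848100 − (-0.100000)) = 2.100000 − (0.284810)/(2.948100) = 2.003392
p(2.003392) = -0.008139
r3 = 2.003392 − (-0.008139)·(2.003392 − 2.100000) / (-0.008139 − 2.848100) = 2.003392 − (0.000786)/(-2.856239) = 2.003667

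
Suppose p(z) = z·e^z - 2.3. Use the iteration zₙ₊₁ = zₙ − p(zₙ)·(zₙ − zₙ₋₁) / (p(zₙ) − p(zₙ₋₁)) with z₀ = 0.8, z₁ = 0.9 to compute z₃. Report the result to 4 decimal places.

p(0.8) = -0.519567, p(0.9) = -0.086357
z₂ = 0.900000 − (-0.086357)·(0.900000 − 0.800000) / (-0.086357 − (-0.519567)) = 0.900000 − (-0.008636)/(0.433210) = 0.919934
p(0.919934) = 0.008230
z₃ = 0.919934 − 0.008230·(0.919934 − 0.900000) / (0.008230 − (-0.086357)) = 0.919934 − (0.000164)/(0.094588) = 0.918200

0.9182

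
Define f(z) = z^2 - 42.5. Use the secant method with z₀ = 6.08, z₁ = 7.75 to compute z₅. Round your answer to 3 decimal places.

f(6.08) = -5.53360, f(7.75) = 17.56250
z₂ = 7.75000 − 17.56250·(7.75000 − 6.08000) / (17.56250 − (-5.53360)) = 7.75000 − (29.32937)/(23.09610) = 6.48012
f(6.48012) = -0.50810
z₃ = 6.48012 − (-0.50810)·(6.48012 − 7.75000) / (-0.50810 − 17.56250) = 6.48012 − (0.64523)/(-18.07060) = 6.51582
f(6.51582) = -0.04407
z₄ = 6.51582 − (-0.04407)·(6.51582 − 6.48012) / (-0.04407 − (-0.50810)) = 6.51582 − (-0.00157)/(0.46403) = 6.51921
f(6.51921) = 0.00013
z₅ = 6.51921 − 0.00013·(6.51921 − 6.51582) / (0.00013 − (-0.04407)) = 6.51921 − (0.00000)/(0.04420) = 6.51920

6.519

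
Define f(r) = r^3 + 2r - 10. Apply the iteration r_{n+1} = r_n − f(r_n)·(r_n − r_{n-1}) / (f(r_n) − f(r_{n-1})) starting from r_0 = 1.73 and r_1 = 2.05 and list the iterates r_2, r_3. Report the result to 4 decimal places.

1.8369, 1.8465

f(1.73) = -1.362283, f(2.05) = 2.715125
r_2 = 2.050000 − 2.715125·(2.050000 − 1.730000) / (2.715125 − (-1.362283)) = 2.050000 − (0.868840)/(4.077408) = 1.836914
f(1.836914) = -0.127964
r_3 = 1.836914 − (-0.127964)·(1.836914 − 2.050000) / (-0.127964 − 2.715125) = 1.836914 − (0.027267)/(-2.843089) = 1.846504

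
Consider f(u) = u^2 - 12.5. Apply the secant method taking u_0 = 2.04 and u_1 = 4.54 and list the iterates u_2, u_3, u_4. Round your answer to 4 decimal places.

3.3072, 3.5063, 3.5365

f(2.04) = -8.338400, f(4.54) = 8.111600
u_2 = 4.540000 − 8.111600·(4.540000 − 2.040000) / (8.111600 − (-8.338400)) = 4.540000 − (20.279000)/(16.450000) = 3.307234
f(3.307234) = -1.562203
u_3 = 3.307234 − (-1.562203)·(3.307234 − 4.540000) / (-1.562203 − 8.111600) = 3.307234 − (1.925831)/(-9.673803) = 3.506311
f(3.506311) = -0.205784
u_4 = 3.506311 − (-0.205784)·(3.506311 − 3.307234) / (-0.205784 − (-1.562203)) = 3.506311 − (-0.040967)/(1.356419) = 3.536513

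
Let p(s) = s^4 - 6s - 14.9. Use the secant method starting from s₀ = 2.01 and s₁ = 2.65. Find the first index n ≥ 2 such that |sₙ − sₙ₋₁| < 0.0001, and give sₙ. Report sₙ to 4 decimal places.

n = 6, sₙ = 2.3166

p(2.01) = -10.637592, p(2.65) = 18.515506
s₂ = 2.650000 − 18.515506·(0.640000)/(29.153098) = 2.243528;  |Δ| = 0.406472
p(2.243528) = -3.025880
s₃ = 2.243528 − (-3.025880)·(-0.406472)/(-21.541386) = 2.300624;  |Δ| = 0.057096
p(2.300624) = -0.689253
s₄ = 2.300624 − (-0.689253)·(0.057096)/(2.336627) = 2.317466;  |Δ| = 0.016842
p(2.317466) = 0.039089
s₅ = 2.317466 − 0.039089·(0.016842)/(0.728342) = 2.316563;  |Δ| = 0.000904
p(2.316563) = -0.000462
s₆ = 2.316563 − (-0.000462)·(-0.000904)/(-0.039551) = 2.316573;  |Δ| = 0.000011
|s₆ − s₅| = 0.000011 < 0.0001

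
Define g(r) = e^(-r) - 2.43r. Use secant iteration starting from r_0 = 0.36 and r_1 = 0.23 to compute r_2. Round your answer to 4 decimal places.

g(0.36) = -0.177124, g(0.23) = 0.235634
r_2 = 0.230000 − 0.235634·(0.230000 − 0.360000) / (0.235634 − (-0.177124)) = 0.230000 − (-0.030632)/(0.412757) = 0.304214

0.3042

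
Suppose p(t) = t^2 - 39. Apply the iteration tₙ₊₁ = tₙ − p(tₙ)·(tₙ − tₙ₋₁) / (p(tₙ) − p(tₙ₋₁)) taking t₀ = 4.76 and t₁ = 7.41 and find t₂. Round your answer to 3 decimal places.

p(4.76) = -16.34240, p(7.41) = 15.90810
t₂ = 7.41000 − 15.90810·(7.41000 − 4.76000) / (15.90810 − (-16.34240)) = 7.41000 − (42.15647)/(32.25050) = 6.10284

6.103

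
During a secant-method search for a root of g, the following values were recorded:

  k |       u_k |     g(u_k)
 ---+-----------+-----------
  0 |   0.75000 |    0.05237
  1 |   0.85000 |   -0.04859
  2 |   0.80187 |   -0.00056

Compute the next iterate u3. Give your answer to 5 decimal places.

u3 = 0.80187 − (-0.00056)·(0.80187 − 0.85000) / (-0.00056 − (-0.04859))
   = 0.80187 − (0.0000270)/(0.0480300) = 0.8013088

0.80131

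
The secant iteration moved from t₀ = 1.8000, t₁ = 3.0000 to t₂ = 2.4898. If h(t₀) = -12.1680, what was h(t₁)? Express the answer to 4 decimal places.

8.9999

The secant line through (1.8000, -12.1680) and (3.0000, h(t₁)) crosses zero at t₂ = 2.4898.
So (1.8000, -12.1680), (3.0000, h(t₁)), (2.4898, 0) are collinear:
h(t₁) = -12.1680 · (3.0000 − 2.4898) / (1.8000 − 2.4898) = -12.1680 · (0.510200)/(-0.689800) = 8.999875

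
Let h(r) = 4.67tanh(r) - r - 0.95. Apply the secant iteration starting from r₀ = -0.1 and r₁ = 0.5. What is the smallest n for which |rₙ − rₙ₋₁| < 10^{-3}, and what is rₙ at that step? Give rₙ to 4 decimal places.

h(-0.1) = -1.315450, h(0.5) = 0.708087
r₂ = 0.500000 − 0.708087·(0.600000)/(2.023537) = 0.290045;  |Δ| = 0.209955
h(0.290045) = 0.077717
r₃ = 0.290045 − 0.077717·(-0.209955)/(-0.630370) = 0.264160;  |Δ| = 0.025885
h(0.264160) = -0.008449
r₄ = 0.264160 − (-0.008449)·(-0.025885)/(-0.086166) = 0.266698;  |Δ| = 0.002538
h(0.266698) = 0.000069
r₅ = 0.266698 − 0.000069·(0.002538)/(0.008518) = 0.266677;  |Δ| = 0.000020
|r₅ − r₄| = 0.000020 < 10^{-3}

n = 5, rₙ = 0.2667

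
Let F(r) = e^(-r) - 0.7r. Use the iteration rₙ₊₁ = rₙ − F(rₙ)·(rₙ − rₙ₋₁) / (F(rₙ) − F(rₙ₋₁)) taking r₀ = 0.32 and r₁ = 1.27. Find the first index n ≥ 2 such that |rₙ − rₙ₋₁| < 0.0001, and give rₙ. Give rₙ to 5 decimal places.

n = 5, rₙ = 0.70551

F(0.32) = 0.5021490, F(1.27) = -0.6081684
r₂ = 1.2700000 − (-0.6081684)·(0.9500000)/(-1.1103174) = 0.7496443;  |Δ| = 0.5203557
F(0.7496443) = -0.0522164
r₃ = 0.7496443 − (-0.0522164)·(-0.5203557)/(0.5559519) = 0.7007712;  |Δ| = 0.0488732
F(0.7007712) = 0.0056627
r₄ = 0.7007712 − 0.0056627·(-0.0488732)/(0.0578791) = 0.7055527;  |Δ| = 0.0047816
F(0.7055527) = -0.0000514
r₅ = 0.7055527 − (-0.0000514)·(0.0047816)/(-0.0057140) = 0.7055097;  |Δ| = 0.0000430
|r₅ − r₄| = 0.0000430 < 0.0001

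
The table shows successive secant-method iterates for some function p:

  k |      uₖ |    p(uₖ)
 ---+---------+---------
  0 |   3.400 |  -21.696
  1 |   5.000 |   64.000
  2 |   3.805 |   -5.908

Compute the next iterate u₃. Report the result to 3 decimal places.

3.906

u₃ = 3.805 − (-5.908)·(3.805 − 5.000) / (-5.908 − 64.000)
   = 3.805 − (7.06006)/(-69.90800) = 3.90599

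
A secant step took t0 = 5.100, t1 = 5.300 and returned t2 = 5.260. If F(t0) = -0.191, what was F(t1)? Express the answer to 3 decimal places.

0.048

The secant line through (5.100, -0.191) and (5.300, F(t1)) crosses zero at t2 = 5.260.
So (5.100, -0.191), (5.300, F(t1)), (5.260, 0) are collinear:
F(t1) = -0.191 · (5.300 − 5.260) / (5.100 − 5.260) = -0.191 · (0.04000)/(-0.16000) = 0.04775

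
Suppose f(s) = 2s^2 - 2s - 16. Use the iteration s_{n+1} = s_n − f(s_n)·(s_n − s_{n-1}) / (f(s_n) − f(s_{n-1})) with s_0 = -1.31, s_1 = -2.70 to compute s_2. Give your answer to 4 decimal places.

f(-1.31) = -9.947800, f(-2.70) = 3.980000
s_2 = -2.700000 − 3.980000·(-2.700000 − (-1.310000)) / (3.980000 − (-9.947800)) = -2.700000 − (-5.532200)/(13.927800) = -2.302794

-2.3028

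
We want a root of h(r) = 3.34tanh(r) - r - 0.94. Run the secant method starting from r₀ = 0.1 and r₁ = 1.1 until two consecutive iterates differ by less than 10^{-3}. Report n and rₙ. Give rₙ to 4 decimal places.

n = 7, rₙ = 0.4391

h(0.1) = -0.707109, h(1.1) = 0.633667
r₂ = 1.100000 − 0.633667·(1.000000)/(1.340776) = 0.627388;  |Δ| = 0.472612
h(0.627388) = 0.290490
r₃ = 0.627388 − 0.290490·(-0.472612)/(-0.343176) = 0.227333;  |Δ| = 0.400054
h(0.227333) = -0.420855
r₄ = 0.227333 − (-0.420855)·(-0.400054)/(-0.711345) = 0.464019;  |Δ| = 0.236685
h(0.464019) = 0.043383
r₅ = 0.464019 − 0.043383·(0.236685)/(0.464238) = 0.441900;  |Δ| = 0.022118
h(0.441900) = 0.004929
r₆ = 0.441900 − 0.004929·(-0.022118)/(-0.038454) = 0.439065;  |Δ| = 0.002835
h(0.439065) = -0.000082
r₇ = 0.439065 − (-0.000082)·(-0.002835)/(-0.005011) = 0.439111;  |Δ| = 0.000046
|r₇ − r₆| = 0.000046 < 10^{-3}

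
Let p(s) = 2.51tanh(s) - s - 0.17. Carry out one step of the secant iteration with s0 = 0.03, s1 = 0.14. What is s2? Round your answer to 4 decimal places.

0.1137

p(0.03) = -0.124723, p(0.14) = 0.039122
s2 = 0.140000 − 0.039122·(0.140000 − 0.030000) / (0.039122 − (-0.124723)) = 0.140000 − (0.004303)/(0.163845) = 0.113735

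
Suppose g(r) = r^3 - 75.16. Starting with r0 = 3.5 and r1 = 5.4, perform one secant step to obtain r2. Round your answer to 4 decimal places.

4.0353

g(3.5) = -32.285000, g(5.4) = 82.304000
r2 = 5.400000 − 82.304000·(5.400000 − 3.500000) / (82.304000 − (-32.285000)) = 5.400000 − (156.377600)/(114.589000) = 4.035318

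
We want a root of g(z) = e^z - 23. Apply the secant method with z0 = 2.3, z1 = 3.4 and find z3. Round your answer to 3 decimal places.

3.120

g(2.3) = -13.02582, g(3.4) = 6.96410
z2 = 3.40000 − 6.96410·(3.40000 − 2.30000) / (6.96410 − (-13.02582)) = 3.40000 − (7.66051)/(19.98992) = 3.01678
g(3.01678) = -2.57456
z3 = 3.01678 − (-2.57456)·(3.01678 − 3.40000) / (-2.57456 − 6.96410) = 3.01678 − (0.98662)/(-9.53866) = 3.12021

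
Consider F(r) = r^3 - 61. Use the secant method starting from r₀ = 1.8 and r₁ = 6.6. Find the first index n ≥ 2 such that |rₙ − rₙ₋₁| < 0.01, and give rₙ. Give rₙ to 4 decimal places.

F(1.8) = -55.168000, F(6.6) = 226.496000
r₂ = 6.600000 − 226.496000·(4.800000)/(281.664000) = 2.740150;  |Δ| = 3.859850
F(2.740150) = -40.425798
r₃ = 2.740150 − (-40.425798)·(-3.859850)/(-266.921798) = 3.324731;  |Δ| = 0.584581
F(3.324731) = -24.248956
r₄ = 3.324731 − (-24.248956)·(0.584581)/(16.176842) = 4.201014;  |Δ| = 0.876283
F(4.201014) = 13.141683
r₅ = 4.201014 − 13.141683·(0.876283)/(37.390638) = 3.893027;  |Δ| = 0.307987
F(3.893027) = -1.998602
r₆ = 3.893027 − (-1.998602)·(-0.307987)/(-15.140284) = 3.933683;  |Δ| = 0.040656
F(3.933683) = -0.130725
r₇ = 3.933683 − (-0.130725)·(0.040656)/(1.867877) = 3.936529;  |Δ| = 0.002845
|r₇ − r₆| = 0.002845 < 0.01

n = 7, rₙ = 3.9365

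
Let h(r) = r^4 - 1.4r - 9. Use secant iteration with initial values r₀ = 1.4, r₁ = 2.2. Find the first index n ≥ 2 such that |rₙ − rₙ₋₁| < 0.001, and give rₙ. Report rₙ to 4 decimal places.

n = 6, rₙ = 1.8448

h(1.4) = -7.118400, h(2.2) = 11.345600
r₂ = 2.200000 − 11.345600·(0.800000)/(18.464000) = 1.708423;  |Δ| = 0.491577
h(1.708423) = -2.872931
r₃ = 1.708423 − (-2.872931)·(-0.491577)/(-14.218531) = 1.807749;  |Δ| = 0.099326
h(1.807749) = -0.851316
r₄ = 1.807749 − (-0.851316)·(0.099326)/(2.021615) = 1.849575;  |Δ| = 0.041827
h(1.849575) = 0.113353
r₅ = 1.849575 − 0.113353·(0.041827)/(0.964668) = 1.844661;  |Δ| = 0.004915
h(1.844661) = -0.003661
r₆ = 1.844661 − (-0.003661)·(-0.004915)/(-0.117014) = 1.844814;  |Δ| = 0.000154
|r₆ − r₅| = 0.000154 < 0.001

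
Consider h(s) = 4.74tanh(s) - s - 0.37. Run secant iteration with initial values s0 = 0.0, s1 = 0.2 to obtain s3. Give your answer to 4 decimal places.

h(0.0) = -0.370000, h(0.2) = 0.365559
s2 = 0.200000 − 0.365559·(0.200000 − 0.000000) / (0.365559 − (-0.370000)) = 0.200000 − (0.073112)/(0.735559) = 0.100604
h(0.100604) = 0.004656
s3 = 0.100604 − 0.004656·(0.100604 − 0.200000) / (0.004656 − 0.365559) = 0.100604 − (-0.000463)/(-0.360903) = 0.099322

0.0993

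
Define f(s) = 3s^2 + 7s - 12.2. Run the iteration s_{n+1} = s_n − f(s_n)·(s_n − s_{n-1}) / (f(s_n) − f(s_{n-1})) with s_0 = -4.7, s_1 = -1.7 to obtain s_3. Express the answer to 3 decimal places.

f(-4.7) = 21.17000, f(-1.7) = -15.43000
s_2 = -1.70000 − (-15.43000)·(-1.70000 − (-4.70000)) / (-15.43000 − 21.17000) = -1.70000 − (-46.29000)/(-36.60000) = -2.96475
f(-2.96475) = -6.58398
s_3 = -2.96475 − (-6.58398)·(-2.96475 − (-1.70000)) / (-6.58398 − (-15.43000)) = -2.96475 − (8.32711)/(8.84602) = -3.90609

-3.906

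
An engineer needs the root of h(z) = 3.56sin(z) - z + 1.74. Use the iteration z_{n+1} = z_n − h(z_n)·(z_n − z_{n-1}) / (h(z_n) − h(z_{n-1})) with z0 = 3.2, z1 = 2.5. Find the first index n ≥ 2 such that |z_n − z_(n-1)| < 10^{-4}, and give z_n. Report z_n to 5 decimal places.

n = 5, z_n = 2.83032

h(3.2) = -1.6678120, h(2.5) = 1.3705608
z2 = 2.5000000 − 1.3705608·(-0.7000000)/(3.0383728) = 2.8157587;  |Δ| = 0.3157587
h(2.8157587) = 0.0637937
z3 = 2.8157587 − 0.0637937·(0.3157587)/(-1.3067671) = 2.8311734;  |Δ| = 0.0154147
h(2.8311734) = -0.0037433
z4 = 2.8311734 − (-0.0037433)·(0.0154147)/(-0.0675370) = 2.8303190;  |Δ| = 0.0008544
h(2.8303190) = 0.0000069
z5 = 2.8303190 − 0.0000069·(-0.0008544)/(0.0037501) = 2.8303206;  |Δ| = 0.0000016
|z5 − z4| = 0.0000016 < 10^{-4}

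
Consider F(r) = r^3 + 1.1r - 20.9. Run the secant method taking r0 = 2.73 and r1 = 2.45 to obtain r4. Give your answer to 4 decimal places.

2.6215

F(2.73) = 2.449417, F(2.45) = -3.498875
r2 = 2.450000 − (-3.498875)·(2.450000 − 2.730000) / (-3.498875 − 2.449417) = 2.450000 − (0.979685)/(-5.948292) = 2.614700
F(2.614700) = -0.148021
r3 = 2.614700 − (-0.148021)·(2.614700 − 2.450000) / (-0.148021 − (-3.498875)) = 2.614700 − (-0.024379)/(3.350854) = 2.621976
F(2.621976) = 0.009618
r4 = 2.621976 − 0.009618·(2.621976 − 2.614700) / (0.009618 − (-0.148021)) = 2.621976 − (0.000070)/(0.157638) = 2.621532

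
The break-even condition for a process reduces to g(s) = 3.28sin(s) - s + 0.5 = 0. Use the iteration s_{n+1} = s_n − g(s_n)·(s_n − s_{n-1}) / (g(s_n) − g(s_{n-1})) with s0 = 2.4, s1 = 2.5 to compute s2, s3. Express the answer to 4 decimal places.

g(2.4) = 0.315519, g(2.5) = -0.037011
s2 = 2.500000 − (-0.037011)·(2.500000 − 2.400000) / (-0.037011 − 0.315519) = 2.500000 − (-0.003701)/(-0.352531) = 2.489501
g(2.489501) = 0.000967
s3 = 2.489501 − 0.000967·(2.489501 − 2.500000) / (0.000967 − (-0.037011)) = 2.489501 − (-0.000010)/(0.037978) = 2.489769

2.4895, 2.4898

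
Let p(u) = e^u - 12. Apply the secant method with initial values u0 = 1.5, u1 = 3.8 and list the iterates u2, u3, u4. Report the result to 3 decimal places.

p(1.5) = -7.51831, p(3.8) = 32.70118
u2 = 3.80000 − 32.70118·(3.80000 − 1.50000) / (32.70118 − (-7.51831)) = 3.80000 − (75.21272)/(40.21950) = 1.92994
p(1.92994) = -5.11088
u3 = 1.92994 − (-5.11088)·(1.92994 − 3.80000) / (-5.11088 − 32.70118) = 1.92994 − (9.55763)/(-37.81206) = 2.18271
p(2.18271) = -3.12968
u4 = 2.18271 − (-3.12968)·(2.18271 − 1.92994) / (-3.12968 − (-5.11088)) = 2.18271 − (-0.79108)/(1.98119) = 2.58201

1.930, 2.183, 2.582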